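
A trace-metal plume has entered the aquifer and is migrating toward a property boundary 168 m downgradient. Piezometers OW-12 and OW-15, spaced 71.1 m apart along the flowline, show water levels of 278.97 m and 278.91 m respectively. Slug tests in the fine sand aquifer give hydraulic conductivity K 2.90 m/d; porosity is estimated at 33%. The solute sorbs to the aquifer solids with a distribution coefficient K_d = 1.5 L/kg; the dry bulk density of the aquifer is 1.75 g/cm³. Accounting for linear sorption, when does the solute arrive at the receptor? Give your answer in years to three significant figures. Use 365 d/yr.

556 years

Hydraulic gradient i = (278.97 − 278.91) / 71.1 = 0.06 / 71.1 = 8.439e-4
Specific discharge q = 2.90 × 8.439e-4 = 0.002447 m/d
Seepage velocity v = q / n = 0.002447 / 0.33 = 0.007416 m/d
Retardation R = 1 + ρ_b·K_d/n = 1 + 1.75×1.5/0.33 = 8.955
Contaminant velocity v_c = v/R = 0.007416/8.955 = 8.282e-4 m/d
t = L/v_c = 168/8.282e-4 = 202900 d
   = 202900/365 = 556 yr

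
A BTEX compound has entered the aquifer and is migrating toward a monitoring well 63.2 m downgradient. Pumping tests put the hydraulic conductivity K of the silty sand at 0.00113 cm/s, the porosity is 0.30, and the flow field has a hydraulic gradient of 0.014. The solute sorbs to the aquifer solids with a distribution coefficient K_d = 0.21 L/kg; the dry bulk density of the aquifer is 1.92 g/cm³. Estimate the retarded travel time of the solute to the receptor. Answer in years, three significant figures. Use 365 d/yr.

8.91 years

K = 0.00113 cm/s × 864 = 0.9763 m/d
Specific discharge q = 0.9763 × 0.014 = 0.01367 m/d
Seepage velocity v = q / n = 0.01367 / 0.30 = 0.04556 m/d
Retardation R = 1 + ρ_b·K_d/n = 1 + 1.92×0.21/0.30 = 2.344
Contaminant velocity v_c = v/R = 0.04556/2.344 = 0.01944 m/d
t = L/v_c = 63.2/0.01944 = 3251 d
   = 3251/365 = 8.91 yr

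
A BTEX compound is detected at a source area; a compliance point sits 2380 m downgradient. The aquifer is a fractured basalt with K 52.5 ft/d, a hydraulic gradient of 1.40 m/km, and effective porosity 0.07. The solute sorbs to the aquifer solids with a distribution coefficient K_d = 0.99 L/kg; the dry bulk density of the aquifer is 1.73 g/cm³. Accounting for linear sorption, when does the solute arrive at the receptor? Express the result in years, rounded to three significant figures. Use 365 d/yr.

519 years

K = 52.5 ft/d × 0.3048 = 16.00 m/d
Darcy flux q = K·i = 16.00 × 0.0014 = 0.02240 m/d
v_s = q/n_e = 0.02240/0.07 = 0.3200 m/d
Retardation R = 1 + ρ_b·K_d/n = 1 + 1.73×0.99/0.07 = 25.47
Contaminant velocity v_c = v/R = 0.3200/25.47 = 0.01257 m/d
t = L/v_c = 2380/0.01257 = 189400 d
   = 189400/365 = 519 yr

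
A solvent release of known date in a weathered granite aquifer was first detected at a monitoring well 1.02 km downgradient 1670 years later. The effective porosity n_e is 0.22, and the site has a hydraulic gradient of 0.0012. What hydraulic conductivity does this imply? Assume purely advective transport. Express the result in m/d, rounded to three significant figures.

0.307 m/d

t = 1670 years = 609600 d
L = 1.02 km = 1020 m
v = L / t = 1020 / 609600 = 0.001673 m/d
K = v · n / i = 0.001673 × 0.22 / 0.0012 = 0.307 m/d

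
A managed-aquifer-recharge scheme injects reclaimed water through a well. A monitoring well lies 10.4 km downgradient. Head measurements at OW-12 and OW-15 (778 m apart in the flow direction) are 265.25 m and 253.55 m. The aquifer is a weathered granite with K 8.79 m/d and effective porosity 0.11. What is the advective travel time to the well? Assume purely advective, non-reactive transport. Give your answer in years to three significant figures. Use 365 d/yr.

23.7 years

Hydraulic gradient i = (265.25 − 253.55) / 778 = 11.70 / 778 = 0.01504
Specific discharge q = 8.79 × 0.01504 = 0.1322 m/d
v = Ki/n = 8.79·0.01504/0.11 = 1.202 m/d
L = 10.4 km = 10400 m
t = L / v = 10400 / 1.202 = 8654 d
   = 8654 / 365 = 23.7 yr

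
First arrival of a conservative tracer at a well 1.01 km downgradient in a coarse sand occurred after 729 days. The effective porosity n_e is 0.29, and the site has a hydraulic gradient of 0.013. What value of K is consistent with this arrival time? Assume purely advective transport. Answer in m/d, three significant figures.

30.9 m/d

L = 1.01 km = 1010 m
v = L / t = 1010 / 729 = 1.385 m/d
K = v · n / i = 1.385 × 0.29 / 0.013 = 30.9 m/d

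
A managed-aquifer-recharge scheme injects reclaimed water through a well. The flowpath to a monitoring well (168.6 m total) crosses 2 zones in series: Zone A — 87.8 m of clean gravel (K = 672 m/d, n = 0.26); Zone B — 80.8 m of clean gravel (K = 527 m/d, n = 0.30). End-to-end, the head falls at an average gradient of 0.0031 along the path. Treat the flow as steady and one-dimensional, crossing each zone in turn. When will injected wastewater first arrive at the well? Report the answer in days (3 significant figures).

Continuity: the same q passes through each zone, so ΔH = q·Σ(L_j/K_j) — the zones act as resistances in series.
Σ(L/K) = 87.8/672 + 80.8/527 = 0.1307 + 0.1533 = 0.2840 d
K_eq = L_total / Σ(L/K) = 168.6 / 0.2840 = 593.7 m/d
q = K_eq · i = 593.7 × 0.0031 = 1.841 m/d (same in every zone)
Zone A: v = q/n = 1.841/0.26 = 7.079 m/d → t_A = 87.8/7.079 = 12.40 d
Zone B: v = q/n = 1.841/0.30 = 6.135 m/d → t_B = 80.8/6.135 = 13.17 d
Total t = 12.40 + 13.17 = 25.57 d

25.6 days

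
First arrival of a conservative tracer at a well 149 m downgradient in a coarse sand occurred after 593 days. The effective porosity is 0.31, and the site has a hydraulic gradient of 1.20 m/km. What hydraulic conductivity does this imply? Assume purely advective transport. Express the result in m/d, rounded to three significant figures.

64.9 m/d

v = L / t = 149 / 593 = 0.2513 m/d
K = v · n / i = 0.2513 × 0.31 / 0.0012 = 64.9 m/d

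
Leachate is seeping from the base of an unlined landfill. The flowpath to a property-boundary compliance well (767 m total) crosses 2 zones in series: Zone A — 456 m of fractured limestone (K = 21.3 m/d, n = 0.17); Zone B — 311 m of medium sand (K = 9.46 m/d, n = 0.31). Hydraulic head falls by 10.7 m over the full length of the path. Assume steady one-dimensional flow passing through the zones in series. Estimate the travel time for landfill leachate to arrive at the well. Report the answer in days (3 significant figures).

Continuity: the same q passes through each zone, so ΔH = q·Σ(L_j/K_j) — the zones act as resistances in series.
Σ(L/K) = 456/21.3 + 311/9.46 = 21.41 + 32.88 = 54.28 d
q = ΔH / Σ(L/K) = 10.7 / 54.28 = 0.1971 m/d (same in every zone)
Zone A: v = q/n = 0.1971/0.17 = 1.159 m/d → t_A = 456/1.159 = 393.3 d
Zone B: v = q/n = 0.1971/0.31 = 0.6358 m/d → t_B = 311/0.6358 = 489.1 d
Total t = 393.3 + 489.1 = 882.4 d

882 days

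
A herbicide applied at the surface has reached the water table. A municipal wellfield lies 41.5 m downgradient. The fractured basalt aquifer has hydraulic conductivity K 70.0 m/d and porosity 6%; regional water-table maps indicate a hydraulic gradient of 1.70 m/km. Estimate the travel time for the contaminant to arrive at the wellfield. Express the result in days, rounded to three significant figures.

20.9 days

q = Ki = 70.0 × 0.0017 = 0.1190 m/d
v = Ki/n = 70.0·0.0017/0.06 = 1.983 m/d
t = L / v = 41.5 / 1.983 = 20.92 d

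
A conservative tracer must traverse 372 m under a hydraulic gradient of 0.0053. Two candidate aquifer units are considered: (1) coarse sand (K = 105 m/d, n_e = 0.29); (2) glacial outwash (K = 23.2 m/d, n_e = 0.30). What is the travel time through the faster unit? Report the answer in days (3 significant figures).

Unit 1 (coarse sand): v = 105×0.0053/0.29 = 1.919 m/d, t = 372/1.919 = 193.9 d
Unit 2 (glacial outwash): v = 23.2×0.0053/0.30 = 0.4099 m/d, t = 372/0.4099 = 907.6 d
Faster unit: t = 194 d

194 days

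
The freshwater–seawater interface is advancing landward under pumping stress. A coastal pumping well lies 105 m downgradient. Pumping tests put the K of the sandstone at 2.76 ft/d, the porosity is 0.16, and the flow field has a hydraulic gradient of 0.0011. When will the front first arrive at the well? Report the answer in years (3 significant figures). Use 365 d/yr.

K = 2.76 ft/d × 0.3048 = 0.8412 m/d
q = Ki = 0.8412 × 0.0011 = 9.254e-4 m/d
v = Ki/n = 0.8412·0.0011/0.16 = 0.005784 m/d
t = L / v = 105 / 0.005784 = 18150 d
   = 18150 / 365 = 49.7 yr

49.7 years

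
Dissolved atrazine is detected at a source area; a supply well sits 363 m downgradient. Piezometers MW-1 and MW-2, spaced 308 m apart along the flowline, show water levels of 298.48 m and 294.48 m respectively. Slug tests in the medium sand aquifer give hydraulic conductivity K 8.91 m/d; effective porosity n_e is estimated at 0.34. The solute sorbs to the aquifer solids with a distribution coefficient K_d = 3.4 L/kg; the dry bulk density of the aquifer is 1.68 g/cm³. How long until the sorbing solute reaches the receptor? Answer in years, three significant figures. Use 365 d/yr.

52.0 years

Hydraulic gradient i = (298.48 − 294.48) / 308 = 4.00 / 308 = 0.01299
q = Ki = 8.91 × 0.01299 = 0.1157 m/d
Average linear velocity = 0.1157 / 0.34 = 0.3403 m/d
Retardation R = 1 + ρ_b·K_d/n = 1 + 1.68×3.4/0.34 = 17.80
Contaminant velocity v_c = v/R = 0.3403/17.80 = 0.01912 m/d
t = L/v_c = 363/0.01912 = 18990 d
   = 18990/365 = 52.0 yr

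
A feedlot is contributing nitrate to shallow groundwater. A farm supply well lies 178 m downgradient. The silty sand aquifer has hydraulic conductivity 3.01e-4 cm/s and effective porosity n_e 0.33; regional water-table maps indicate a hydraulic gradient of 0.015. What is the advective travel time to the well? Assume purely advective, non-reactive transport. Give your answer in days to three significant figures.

K = 3.01e-4 cm/s × 864 = 0.2601 m/d
q = Ki = 0.2601 × 0.015 = 0.003901 m/d
Average linear velocity = 0.003901 / 0.33 = 0.01182 m/d
t = L / v = 178 / 0.01182 = 15060 d

15100 days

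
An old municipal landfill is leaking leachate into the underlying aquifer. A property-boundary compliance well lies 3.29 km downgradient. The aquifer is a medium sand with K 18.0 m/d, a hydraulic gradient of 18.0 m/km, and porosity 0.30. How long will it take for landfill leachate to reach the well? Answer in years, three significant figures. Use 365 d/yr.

Specific discharge q = 18.0 × 0.018 = 0.3240 m/d
Seepage velocity v = q / n = 0.3240 / 0.30 = 1.080 m/d
L = 3.29 km = 3290 m
t = L / v = 3290 / 1.080 = 3046 d
   = 3046 / 365 = 8.35 yr

8.35 years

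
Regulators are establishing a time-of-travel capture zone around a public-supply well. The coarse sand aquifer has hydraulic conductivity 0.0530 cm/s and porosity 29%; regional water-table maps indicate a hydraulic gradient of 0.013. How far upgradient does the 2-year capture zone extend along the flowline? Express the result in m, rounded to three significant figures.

K = 0.0530 cm/s × 864 = 45.79 m/d
Specific discharge q = 45.79 × 0.013 = 0.5953 m/d
Average linear velocity = 0.5953 / 0.29 = 2.053 m/d
T = 2 yr × 365 = 730 d
L = v × T = 2.053 × 730 = 1499 m

1500 m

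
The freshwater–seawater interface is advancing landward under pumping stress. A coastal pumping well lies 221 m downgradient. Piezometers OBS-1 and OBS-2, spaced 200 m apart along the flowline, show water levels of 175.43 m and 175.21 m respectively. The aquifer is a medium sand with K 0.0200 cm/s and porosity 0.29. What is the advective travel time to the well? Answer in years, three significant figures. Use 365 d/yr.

9.24 years

Hydraulic gradient i = (175.43 − 175.21) / 200 = 0.22 / 200 = 0.001100
K = 0.0200 cm/s × 864 = 17.28 m/d
Specific discharge q = 17.28 × 0.001100 = 0.01901 m/d
v_s = q/n_e = 0.01901/0.29 = 0.06554 m/d
t = L / v = 221 / 0.06554 = 3372 d
   = 3372 / 365 = 9.24 yr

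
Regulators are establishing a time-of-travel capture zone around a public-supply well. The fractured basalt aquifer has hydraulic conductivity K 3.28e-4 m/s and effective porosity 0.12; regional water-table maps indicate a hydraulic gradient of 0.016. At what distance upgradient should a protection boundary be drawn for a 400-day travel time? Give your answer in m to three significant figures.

K = 3.28e-4 m/s × 86400 s/d = 28.34 m/d
q = Ki = 28.34 × 0.016 = 0.4534 m/d
Average linear velocity = 0.4534 / 0.12 = 3.779 m/d
L = v × T = 3.779 × 400 = 1511 m

1510 m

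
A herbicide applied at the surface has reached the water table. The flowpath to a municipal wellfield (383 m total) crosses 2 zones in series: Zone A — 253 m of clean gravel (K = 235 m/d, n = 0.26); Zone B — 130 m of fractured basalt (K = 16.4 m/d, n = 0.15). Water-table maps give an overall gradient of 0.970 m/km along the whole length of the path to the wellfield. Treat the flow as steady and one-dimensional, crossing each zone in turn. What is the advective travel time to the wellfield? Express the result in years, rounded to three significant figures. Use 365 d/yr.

5.66 years

Steady 1-D flow in series ⇒ the Darcy flux q is identical in every zone and the zone head losses add (resistances L/K in series).
Σ(L/K) = 253/235 + 130/16.4 = 1.077 + 7.927 = 9.003 d
K_eq = L_total / Σ(L/K) = 383 / 9.003 = 42.54 m/d
q = K_eq · i = 42.54 × 9.7e-4 = 0.04126 m/d (same in every zone)
Zone A: v = q/n = 0.04126/0.26 = 0.1587 m/d → t_A = 253/0.1587 = 1594 d
Zone B: v = q/n = 0.04126/0.15 = 0.2751 m/d → t_B = 130/0.2751 = 472.6 d
Total t = 1594 + 472.6 = 2067 d
   = 2067 / 365 = 5.66 yr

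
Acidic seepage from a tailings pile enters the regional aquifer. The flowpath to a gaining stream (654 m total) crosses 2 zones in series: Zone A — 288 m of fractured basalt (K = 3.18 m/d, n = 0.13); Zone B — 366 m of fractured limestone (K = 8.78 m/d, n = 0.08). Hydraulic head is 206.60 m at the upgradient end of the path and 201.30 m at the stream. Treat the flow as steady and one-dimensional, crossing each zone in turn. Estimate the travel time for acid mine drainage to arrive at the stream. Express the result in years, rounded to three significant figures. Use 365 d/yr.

Total head drop ΔH = 206.60 − 201.30 = 5.30 m
Continuity: the same q passes through each zone, so ΔH = q·Σ(L_j/K_j) — the zones act as resistances in series.
Σ(L/K) = 288/3.18 + 366/8.78 = 90.57 + 41.69 = 132.3 d
q = ΔH / Σ(L/K) = 5.30 / 132.3 = 0.04008 m/d (same in every zone)
Zone A: v = q/n = 0.04008/0.13 = 0.3083 m/d → t_A = 288/0.3083 = 934.2 d
Zone B: v = q/n = 0.04008/0.08 = 0.5009 m/d → t_B = 366/0.5009 = 730.6 d
Total t = 934.2 + 730.6 = 1665 d
   = 1665 / 365 = 4.56 yr

4.56 years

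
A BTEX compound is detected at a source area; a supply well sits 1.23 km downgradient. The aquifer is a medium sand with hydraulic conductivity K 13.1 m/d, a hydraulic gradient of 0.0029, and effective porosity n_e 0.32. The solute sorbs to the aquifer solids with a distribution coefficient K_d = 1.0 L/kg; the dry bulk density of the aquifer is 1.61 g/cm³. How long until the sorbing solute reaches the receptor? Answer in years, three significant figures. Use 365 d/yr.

171 years

Darcy flux q = K·i = 13.1 × 0.0029 = 0.03799 m/d
Seepage velocity v = q / n = 0.03799 / 0.32 = 0.1187 m/d
Retardation R = 1 + ρ_b·K_d/n = 1 + 1.61×1.0/0.32 = 6.031
Contaminant velocity v_c = v/R = 0.1187/6.031 = 0.01968 m/d
L = 1.23 km = 1230 m
t = L/v_c = 1230/0.01968 = 62490 d
   = 62490/365 = 171 yr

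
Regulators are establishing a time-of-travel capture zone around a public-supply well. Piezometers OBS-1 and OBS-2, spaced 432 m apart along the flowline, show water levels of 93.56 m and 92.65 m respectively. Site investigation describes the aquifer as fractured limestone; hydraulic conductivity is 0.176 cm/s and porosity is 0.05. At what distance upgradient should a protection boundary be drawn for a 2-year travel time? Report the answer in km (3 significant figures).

Hydraulic gradient i = (93.56 − 92.65) / 432 = 0.91 / 432 = 0.002106
K = 0.176 cm/s × 864 = 152.1 m/d
q = Ki = 152.1 × 0.002106 = 0.3203 m/d
Average linear velocity = 0.3203 / 0.05 = 6.406 m/d
T = 2 yr × 365 = 730 d
L = v × T = 6.406 × 730 = 4677 m
   = 4.68 km

4.68 km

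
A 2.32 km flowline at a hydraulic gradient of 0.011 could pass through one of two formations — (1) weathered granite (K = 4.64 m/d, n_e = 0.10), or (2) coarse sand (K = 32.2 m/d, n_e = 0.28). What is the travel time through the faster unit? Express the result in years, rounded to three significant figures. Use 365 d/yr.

Unit 1 (weathered granite): v = 4.64×0.011/0.10 = 0.5104 m/d, t = 2320/0.5104 = 4545 d
Unit 2 (coarse sand): v = 32.2×0.011/0.28 = 1.265 m/d, t = 2320/1.265 = 1834 d
Faster: 1834 d / 365 = 5.02 yr

5.02 years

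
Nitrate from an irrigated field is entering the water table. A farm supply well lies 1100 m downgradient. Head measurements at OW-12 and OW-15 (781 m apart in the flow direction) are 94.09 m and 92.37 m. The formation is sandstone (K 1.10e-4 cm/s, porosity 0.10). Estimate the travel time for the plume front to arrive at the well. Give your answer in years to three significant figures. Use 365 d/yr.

Hydraulic gradient i = (94.09 − 92.37) / 781 = 1.72 / 781 = 0.002202
K = 1.10e-4 cm/s × 864 = 0.09504 m/d
Darcy flux q = K·i = 0.09504 × 0.002202 = 2.093e-4 m/d
Seepage velocity v = q / n = 2.093e-4 / 0.10 = 0.002093 m/d
t = L / v = 1100 / 0.002093 = 525500 d
   = 525500 / 365 = 1440 yr

1440 years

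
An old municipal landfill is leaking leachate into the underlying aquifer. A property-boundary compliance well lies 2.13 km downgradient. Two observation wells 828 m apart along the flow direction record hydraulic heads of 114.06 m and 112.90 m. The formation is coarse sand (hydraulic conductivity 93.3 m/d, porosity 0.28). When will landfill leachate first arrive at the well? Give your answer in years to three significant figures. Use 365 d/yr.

Hydraulic gradient i = (114.06 − 112.90) / 828 = 1.16 / 828 = 0.001401
Specific discharge q = 93.3 × 0.001401 = 0.1307 m/d
v = Ki/n = 93.3·0.001401/0.28 = 0.4668 m/d
L = 2.13 km = 2130 m
t = L / v = 2130 / 0.4668 = 4563 d
   = 4563 / 365 = 12.5 yr

12.5 years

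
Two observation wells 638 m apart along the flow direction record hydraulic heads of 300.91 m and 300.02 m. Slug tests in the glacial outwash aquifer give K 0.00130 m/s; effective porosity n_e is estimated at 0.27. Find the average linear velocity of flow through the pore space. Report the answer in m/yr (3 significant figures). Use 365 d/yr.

212 m/yr

Hydraulic gradient i = (300.91 − 300.02) / 638 = 0.89 / 638 = 0.001395
K = 0.00130 m/s × 86400 s/d = 112.3 m/d
Darcy flux q = K·i = 112.3 × 0.001395 = 0.1567 m/d
v_s = q/n_e = 0.1567/0.27 = 0.5803 m/d
   = 0.5803 × 365 = 212 m/yr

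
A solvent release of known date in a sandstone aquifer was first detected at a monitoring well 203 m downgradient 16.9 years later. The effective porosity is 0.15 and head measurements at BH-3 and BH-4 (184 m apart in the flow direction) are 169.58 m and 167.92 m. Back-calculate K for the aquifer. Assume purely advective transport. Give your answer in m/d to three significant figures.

Hydraulic gradient i = (169.58 − 167.92) / 184 = 1.66 / 184 = 0.009022
t = 16.9 years = 6168 d
v = L / t = 203 / 6168 = 0.03291 m/d
K = v · n / i = 0.03291 × 0.15 / 0.009022 = 0.547 m/d

0.547 m/d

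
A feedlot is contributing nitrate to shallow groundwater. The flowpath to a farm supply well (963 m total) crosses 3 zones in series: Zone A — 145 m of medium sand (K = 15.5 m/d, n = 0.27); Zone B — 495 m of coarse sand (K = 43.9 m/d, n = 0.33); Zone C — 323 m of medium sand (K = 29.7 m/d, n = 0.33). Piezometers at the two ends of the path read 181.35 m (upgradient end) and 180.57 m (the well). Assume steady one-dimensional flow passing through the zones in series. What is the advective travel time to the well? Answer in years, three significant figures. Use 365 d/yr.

34.2 years

Total head drop ΔH = 181.35 − 180.57 = 0.78 m
Steady 1-D flow in series ⇒ the Darcy flux q is identical in every zone and the zone head losses add (resistances L/K in series).
Σ(L/K) = 145/15.5 + 495/43.9 + 323/29.7 = 9.355 + 11.28 + 10.88 = 31.51 d
q = ΔH / Σ(L/K) = 0.78 / 31.51 = 0.02476 m/d (same in every zone)
Zone A: v = q/n = 0.02476/0.27 = 0.09169 m/d → t_A = 145/0.09169 = 1581 d
Zone B: v = q/n = 0.02476/0.33 = 0.07502 m/d → t_B = 495/0.07502 = 6598 d
Zone C: v = q/n = 0.02476/0.33 = 0.07502 m/d → t_C = 323/0.07502 = 4305 d
Total t = 1581 + 6598 + 4305 = 12480 d
   = 12480 / 365 = 34.2 yr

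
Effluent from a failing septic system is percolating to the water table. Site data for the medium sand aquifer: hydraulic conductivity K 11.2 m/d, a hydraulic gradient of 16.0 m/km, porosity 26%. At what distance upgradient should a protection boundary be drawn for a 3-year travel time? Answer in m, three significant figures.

Specific discharge q = 11.2 × 0.016 = 0.1792 m/d
v = Ki/n = 11.2·0.016/0.26 = 0.6892 m/d
T = 3 yr × 365 = 1095 d
L = v × T = 0.6892 × 1095 = 754.7 m

755 m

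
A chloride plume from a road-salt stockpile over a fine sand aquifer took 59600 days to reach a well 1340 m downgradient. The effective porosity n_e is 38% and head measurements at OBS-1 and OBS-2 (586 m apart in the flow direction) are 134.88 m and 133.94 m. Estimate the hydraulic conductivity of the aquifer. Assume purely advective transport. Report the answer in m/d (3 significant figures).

Hydraulic gradient i = (134.88 − 133.94) / 586 = 0.94 / 586 = 0.001604
v = L / t = 1340 / 59600 = 0.02248 m/d
K = v · n / i = 0.02248 × 0.38 / 0.001604 = 5.33 m/d

5.33 m/d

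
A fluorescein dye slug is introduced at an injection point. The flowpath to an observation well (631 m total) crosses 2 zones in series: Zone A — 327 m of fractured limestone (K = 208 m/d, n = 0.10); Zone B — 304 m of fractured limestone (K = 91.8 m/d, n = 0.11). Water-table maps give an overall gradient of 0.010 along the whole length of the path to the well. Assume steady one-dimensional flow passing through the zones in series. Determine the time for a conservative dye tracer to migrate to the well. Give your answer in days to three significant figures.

51.2 days

For zones in series the flux q is common to all zones; the equivalent conductivity is the harmonic (thickness-weighted) mean, K_eq = L_total / Σ(L_j/K_j).
Σ(L/K) = 327/208 + 304/91.8 = 1.572 + 3.312 = 4.884 d
K_eq = L_total / Σ(L/K) = 631 / 4.884 = 129.2 m/d
q = K_eq · i = 129.2 × 0.010 = 1.292 m/d (same in every zone)
Zone A: v = q/n = 1.292/0.10 = 12.92 m/d → t_A = 327/12.92 = 25.31 d
Zone B: v = q/n = 1.292/0.11 = 11.75 m/d → t_B = 304/11.75 = 25.88 d
Total t = 25.31 + 25.88 = 51.19 d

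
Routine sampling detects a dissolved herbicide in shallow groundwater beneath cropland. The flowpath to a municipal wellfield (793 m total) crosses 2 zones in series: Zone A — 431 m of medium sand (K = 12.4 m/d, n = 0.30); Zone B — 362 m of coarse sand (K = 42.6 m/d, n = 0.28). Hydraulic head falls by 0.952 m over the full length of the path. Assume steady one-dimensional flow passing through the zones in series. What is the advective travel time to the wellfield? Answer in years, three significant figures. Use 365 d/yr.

Steady 1-D flow in series ⇒ the Darcy flux q is identical in every zone and the zone head losses add (resistances L/K in series).
Σ(L/K) = 431/12.4 + 362/42.6 = 34.76 + 8.498 = 43.26 d
q = ΔH / Σ(L/K) = 0.952 / 43.26 = 0.02201 m/d (same in every zone)
Zone A: v = q/n = 0.02201/0.30 = 0.07336 m/d → t_A = 431/0.07336 = 5875 d
Zone B: v = q/n = 0.02201/0.28 = 0.07860 m/d → t_B = 362/0.07860 = 4605 d
Total t = 5875 + 4605 = 10480 d
   = 10480 / 365 = 28.7 yr

28.7 years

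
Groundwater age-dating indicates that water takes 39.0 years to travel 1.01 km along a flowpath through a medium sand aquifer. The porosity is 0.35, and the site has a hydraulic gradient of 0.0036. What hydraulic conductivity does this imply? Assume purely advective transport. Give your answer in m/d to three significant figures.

6.90 m/d

t = 39.0 years = 14240 d
L = 1.01 km = 1010 m
v = L / t = 1010 / 14240 = 0.07095 m/d
K = v · n / i = 0.07095 × 0.35 / 0.0036 = 6.90 m/d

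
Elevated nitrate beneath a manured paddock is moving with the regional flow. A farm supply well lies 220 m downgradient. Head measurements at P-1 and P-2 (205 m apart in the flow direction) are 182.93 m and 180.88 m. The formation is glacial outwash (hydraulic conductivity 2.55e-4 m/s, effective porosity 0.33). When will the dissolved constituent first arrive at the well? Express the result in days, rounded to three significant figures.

Hydraulic gradient i = (182.93 − 180.88) / 205 = 2.05 / 205 = 0.01000
K = 2.55e-4 m/s × 86400 s/d = 22.03 m/d
q = Ki = 22.03 × 0.01000 = 0.2203 m/d
Seepage velocity v = q / n = 0.2203 / 0.33 = 0.6676 m/d
t = L / v = 220 / 0.6676 = 329.5 d

330 days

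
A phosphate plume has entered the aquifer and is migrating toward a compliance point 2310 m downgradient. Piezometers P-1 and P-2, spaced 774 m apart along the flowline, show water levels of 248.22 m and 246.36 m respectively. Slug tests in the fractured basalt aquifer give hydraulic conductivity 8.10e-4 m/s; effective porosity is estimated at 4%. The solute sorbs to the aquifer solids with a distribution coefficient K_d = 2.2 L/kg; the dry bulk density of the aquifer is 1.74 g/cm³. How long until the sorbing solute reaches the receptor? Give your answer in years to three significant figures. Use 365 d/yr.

146 years

Hydraulic gradient i = (248.22 − 246.36) / 774 = 1.86 / 774 = 0.002403
K = 8.10e-4 m/s × 86400 s/d = 69.98 m/d
q = Ki = 69.98 × 0.002403 = 0.1682 m/d
v_s = q/n_e = 0.1682/0.04 = 4.204 m/d
Retardation R = 1 + ρ_b·K_d/n = 1 + 1.74×2.2/0.04 = 96.70
Contaminant velocity v_c = v/R = 4.204/96.70 = 0.04348 m/d
t = L/v_c = 2310/0.04348 = 53130 d
   = 53130/365 = 146 yr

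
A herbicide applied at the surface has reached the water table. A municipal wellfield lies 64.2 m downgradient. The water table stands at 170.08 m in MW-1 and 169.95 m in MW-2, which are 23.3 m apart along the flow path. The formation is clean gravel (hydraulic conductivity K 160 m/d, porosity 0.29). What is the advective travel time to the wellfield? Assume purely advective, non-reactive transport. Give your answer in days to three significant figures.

20.9 days

Hydraulic gradient i = (170.08 − 169.95) / 23.3 = 0.13 / 23.3 = 0.005579
Specific discharge q = 160 × 0.005579 = 0.8927 m/d
Average linear velocity = 0.8927 / 0.29 = 3.078 m/d
t = L / v = 64.2 / 3.078 = 20.86 d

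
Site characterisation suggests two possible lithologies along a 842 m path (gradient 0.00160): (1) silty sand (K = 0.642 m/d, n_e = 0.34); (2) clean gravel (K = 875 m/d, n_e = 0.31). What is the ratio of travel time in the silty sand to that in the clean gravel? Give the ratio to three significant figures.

1490

Unit 1 (silty sand): v = 0.642×0.0016/0.34 = 0.003021 m/d, t = 842/0.003021 = 278700 d
Unit 2 (clean gravel): v = 875×0.0016/0.31 = 4.516 m/d, t = 842/4.516 = 186.4 d
t(silty sand) / t(clean gravel) = 278700/186.4 = 1490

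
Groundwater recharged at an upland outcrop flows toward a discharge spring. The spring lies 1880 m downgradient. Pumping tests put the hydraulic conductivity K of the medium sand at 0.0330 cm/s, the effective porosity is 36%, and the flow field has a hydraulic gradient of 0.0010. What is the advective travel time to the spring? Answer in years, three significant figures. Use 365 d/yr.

K = 0.0330 cm/s × 864 = 28.51 m/d
Darcy flux q = K·i = 28.51 × 0.0010 = 0.02851 m/d
Average linear velocity = 0.02851 / 0.36 = 0.07920 m/d
t = L / v = 1880 / 0.07920 = 23740 d
   = 23740 / 365 = 65.0 yr

65.0 years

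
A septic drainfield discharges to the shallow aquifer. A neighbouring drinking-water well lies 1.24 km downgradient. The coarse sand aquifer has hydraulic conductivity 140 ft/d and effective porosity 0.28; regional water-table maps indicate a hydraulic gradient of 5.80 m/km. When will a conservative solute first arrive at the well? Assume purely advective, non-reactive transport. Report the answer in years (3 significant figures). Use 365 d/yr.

K = 140 ft/d × 0.3048 = 42.67 m/d
q = Ki = 42.67 × 0.0058 = 0.2475 m/d
v = Ki/n = 42.67·0.0058/0.28 = 0.8839 m/d
L = 1.24 km = 1240 m
t = L / v = 1240 / 0.8839 = 1403 d
   = 1403 / 365 = 3.84 yr

3.84 years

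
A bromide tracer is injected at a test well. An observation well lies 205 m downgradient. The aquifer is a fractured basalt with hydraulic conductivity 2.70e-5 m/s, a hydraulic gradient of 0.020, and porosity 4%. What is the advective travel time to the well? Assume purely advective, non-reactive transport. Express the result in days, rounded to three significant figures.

176 days

K = 2.70e-5 m/s × 86400 s/d = 2.333 m/d
Darcy flux q = K·i = 2.333 × 0.020 = 0.04666 m/d
Average linear velocity = 0.04666 / 0.04 = 1.166 m/d
t = L / v = 205 / 1.166 = 175.8 d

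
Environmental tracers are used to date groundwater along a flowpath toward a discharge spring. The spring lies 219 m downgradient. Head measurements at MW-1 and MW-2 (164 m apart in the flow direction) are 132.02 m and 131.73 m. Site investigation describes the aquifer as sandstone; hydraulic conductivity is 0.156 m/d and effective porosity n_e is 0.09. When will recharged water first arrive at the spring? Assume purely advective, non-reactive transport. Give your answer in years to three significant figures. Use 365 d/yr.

196 years

Hydraulic gradient i = (132.02 − 131.73) / 164 = 0.29 / 164 = 0.001768
q = Ki = 0.156 × 0.001768 = 2.759e-4 m/d
v = Ki/n = 0.156·0.001768/0.09 = 0.003065 m/d
t = L / v = 219 / 0.003065 = 71450 d
   = 71450 / 365 = 196 yr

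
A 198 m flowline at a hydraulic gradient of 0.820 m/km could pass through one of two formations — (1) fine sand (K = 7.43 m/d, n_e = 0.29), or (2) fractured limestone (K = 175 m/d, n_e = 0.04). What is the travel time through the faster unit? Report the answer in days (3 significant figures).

55.2 days

Unit 1 (fine sand): v = 7.43×8.2e-4/0.29 = 0.02101 m/d, t = 198/0.02101 = 9425 d
Unit 2 (fractured limestone): v = 175×8.2e-4/0.04 = 3.587 m/d, t = 198/3.587 = 55.19 d
Faster unit: t = 55.2 d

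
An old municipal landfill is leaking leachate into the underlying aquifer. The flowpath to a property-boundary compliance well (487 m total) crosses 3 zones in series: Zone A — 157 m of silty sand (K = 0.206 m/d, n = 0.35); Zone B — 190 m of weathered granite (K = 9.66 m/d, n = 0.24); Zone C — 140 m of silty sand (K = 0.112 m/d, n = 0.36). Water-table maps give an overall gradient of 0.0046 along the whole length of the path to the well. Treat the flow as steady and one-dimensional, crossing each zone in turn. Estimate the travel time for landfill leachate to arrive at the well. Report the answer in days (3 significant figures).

137000 days

Continuity: the same q passes through each zone, so ΔH = q·Σ(L_j/K_j) — the zones act as resistances in series.
Σ(L/K) = 157/0.206 + 190/9.66 + 140/0.112 = 762.1 + 19.67 + 1250 = 2032 d
K_eq = L_total / Σ(L/K) = 487 / 2032 = 0.2397 m/d
q = K_eq · i = 0.2397 × 0.0046 = 0.001103 m/d (same in every zone)
Zone A: v = q/n = 0.001103/0.35 = 0.003150 m/d → t_A = 157/0.003150 = 49840 d
Zone B: v = q/n = 0.001103/0.24 = 0.004594 m/d → t_B = 190/0.004594 = 41360 d
Zone C: v = q/n = 0.001103/0.36 = 0.003063 m/d → t_C = 140/0.003063 = 45710 d
Total t = 49840 + 41360 + 45710 = 136900 d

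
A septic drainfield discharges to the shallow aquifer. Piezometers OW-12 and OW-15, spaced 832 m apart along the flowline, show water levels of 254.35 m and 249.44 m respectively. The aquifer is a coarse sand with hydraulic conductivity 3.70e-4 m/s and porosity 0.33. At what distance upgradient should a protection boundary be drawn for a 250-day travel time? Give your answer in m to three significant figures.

143 m

Hydraulic gradient i = (254.35 − 249.44) / 832 = 4.91 / 832 = 0.005901
K = 3.70e-4 m/s × 86400 s/d = 31.97 m/d
Darcy flux q = K·i = 31.97 × 0.005901 = 0.1887 m/d
v_s = q/n_e = 0.1887/0.33 = 0.5717 m/d
L = v × T = 0.5717 × 250 = 142.9 m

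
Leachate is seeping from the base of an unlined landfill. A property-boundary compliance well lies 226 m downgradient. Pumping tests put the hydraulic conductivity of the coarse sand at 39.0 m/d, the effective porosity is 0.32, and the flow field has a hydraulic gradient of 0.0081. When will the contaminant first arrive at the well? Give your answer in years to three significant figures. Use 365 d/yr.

0.627 years

Specific discharge q = 39.0 × 0.0081 = 0.3159 m/d
Average linear velocity = 0.3159 / 0.32 = 0.9872 m/d
t = L / v = 226 / 0.9872 = 228.9 d
   = 228.9 / 365 = 0.627 yr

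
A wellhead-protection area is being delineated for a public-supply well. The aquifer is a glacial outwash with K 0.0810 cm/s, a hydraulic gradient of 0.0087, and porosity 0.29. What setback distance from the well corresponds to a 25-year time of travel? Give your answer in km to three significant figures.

19.2 km

K = 0.0810 cm/s × 864 = 69.98 m/d
Specific discharge q = 69.98 × 0.0087 = 0.6089 m/d
Average linear velocity = 0.6089 / 0.29 = 2.100 m/d
T = 25 yr × 365 = 9125 d
L = v × T = 2.100 × 9125 = 19160 m
   = 19.2 km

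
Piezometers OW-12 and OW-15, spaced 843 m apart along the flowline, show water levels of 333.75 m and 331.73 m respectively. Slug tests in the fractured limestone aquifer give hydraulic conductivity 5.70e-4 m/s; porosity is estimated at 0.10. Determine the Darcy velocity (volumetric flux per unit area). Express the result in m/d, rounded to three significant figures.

Hydraulic gradient i = (333.75 − 331.73) / 843 = 2.02 / 843 = 0.002396
K = 5.70e-4 m/s × 86400 s/d = 49.25 m/d
Specific discharge q = 49.25 × 0.002396 = 0.1180 m/d

0.118 m/d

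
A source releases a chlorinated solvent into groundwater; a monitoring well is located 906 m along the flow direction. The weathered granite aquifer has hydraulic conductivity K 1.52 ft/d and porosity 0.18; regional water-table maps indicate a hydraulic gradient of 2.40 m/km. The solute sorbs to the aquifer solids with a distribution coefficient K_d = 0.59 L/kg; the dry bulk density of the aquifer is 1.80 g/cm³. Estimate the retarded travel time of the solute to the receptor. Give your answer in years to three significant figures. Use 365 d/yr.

2770 years

K = 1.52 ft/d × 0.3048 = 0.4633 m/d
Darcy flux q = K·i = 0.4633 × 0.0024 = 0.001112 m/d
Average linear velocity = 0.001112 / 0.18 = 0.006177 m/d
Retardation R = 1 + ρ_b·K_d/n = 1 + 1.80×0.59/0.18 = 6.900
Contaminant velocity v_c = v/R = 0.006177/6.900 = 8.953e-4 m/d
t = L/v_c = 906/8.953e-4 = 1.012e6 d
   = 1.012e6/365 = 2770 yr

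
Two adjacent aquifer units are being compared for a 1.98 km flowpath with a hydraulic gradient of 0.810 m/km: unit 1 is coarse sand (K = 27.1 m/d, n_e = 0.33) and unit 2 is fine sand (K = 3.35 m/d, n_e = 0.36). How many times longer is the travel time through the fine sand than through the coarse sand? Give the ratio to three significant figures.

8.82

Unit 1 (coarse sand): v = 27.1×8.1e-4/0.33 = 0.06652 m/d, t = 1980/0.06652 = 29770 d
Unit 2 (fine sand): v = 3.35×8.1e-4/0.36 = 0.007538 m/d, t = 1980/0.007538 = 262700 d
t(fine sand) / t(coarse sand) = 262700/29770 = 8.82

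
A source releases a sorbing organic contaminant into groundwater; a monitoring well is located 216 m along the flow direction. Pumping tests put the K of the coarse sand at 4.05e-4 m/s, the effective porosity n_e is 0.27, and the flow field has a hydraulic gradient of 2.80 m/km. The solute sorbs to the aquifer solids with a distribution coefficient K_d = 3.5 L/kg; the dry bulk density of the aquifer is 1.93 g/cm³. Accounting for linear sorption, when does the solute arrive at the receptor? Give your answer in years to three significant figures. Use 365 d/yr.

42.4 years

K = 4.05e-4 m/s × 86400 s/d = 34.99 m/d
Specific discharge q = 34.99 × 0.0028 = 0.09798 m/d
Seepage velocity v = q / n = 0.09798 / 0.27 = 0.3629 m/d
Retardation R = 1 + ρ_b·K_d/n = 1 + 1.93×3.5/0.27 = 26.02
Contaminant velocity v_c = v/R = 0.3629/26.02 = 0.01395 m/d
t = L/v_c = 216/0.01395 = 15490 d
   = 15490/365 = 42.4 yr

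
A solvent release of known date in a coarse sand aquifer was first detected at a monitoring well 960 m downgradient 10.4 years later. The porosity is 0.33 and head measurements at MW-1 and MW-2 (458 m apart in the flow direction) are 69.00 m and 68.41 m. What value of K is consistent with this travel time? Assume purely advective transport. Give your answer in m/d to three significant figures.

Hydraulic gradient i = (69.00 − 68.41) / 458 = 0.59 / 458 = 0.001288
t = 10.4 years = 3796 d
v = L / t = 960 / 3796 = 0.2529 m/d
K = v · n / i = 0.2529 × 0.33 / 0.001288 = 64.8 m/d

64.8 m/d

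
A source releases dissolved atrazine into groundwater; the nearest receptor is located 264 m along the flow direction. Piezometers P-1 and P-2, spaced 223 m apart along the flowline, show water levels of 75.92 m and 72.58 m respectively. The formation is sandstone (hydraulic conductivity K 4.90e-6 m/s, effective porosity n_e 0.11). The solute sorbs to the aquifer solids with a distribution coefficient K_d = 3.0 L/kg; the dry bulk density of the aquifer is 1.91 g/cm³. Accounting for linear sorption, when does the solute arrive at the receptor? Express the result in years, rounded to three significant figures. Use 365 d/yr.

Hydraulic gradient i = (75.92 − 72.58) / 223 = 3.34 / 223 = 0.01498
K = 4.90e-6 m/s × 86400 s/d = 0.4234 m/d
Specific discharge q = 0.4234 × 0.01498 = 0.006341 m/d
v = Ki/n = 0.4234·0.01498/0.11 = 0.05764 m/d
Retardation R = 1 + ρ_b·K_d/n = 1 + 1.91×3.0/0.11 = 53.09
Contaminant velocity v_c = v/R = 0.05764/53.09 = 0.001086 m/d
t = L/v_c = 264/0.001086 = 243100 d
   = 243100/365 = 666 yr

666 years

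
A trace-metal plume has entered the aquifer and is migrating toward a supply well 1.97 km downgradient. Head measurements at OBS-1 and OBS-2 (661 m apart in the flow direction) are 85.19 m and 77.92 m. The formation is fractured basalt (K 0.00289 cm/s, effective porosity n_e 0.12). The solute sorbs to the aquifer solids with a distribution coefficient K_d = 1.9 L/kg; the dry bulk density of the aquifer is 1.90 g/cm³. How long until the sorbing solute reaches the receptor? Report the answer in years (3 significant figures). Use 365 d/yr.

Hydraulic gradient i = (85.19 − 77.92) / 661 = 7.27 / 661 = 0.01100
K = 0.00289 cm/s × 864 = 2.497 m/d
q = Ki = 2.497 × 0.01100 = 0.02746 m/d
Seepage velocity v = q / n = 0.02746 / 0.12 = 0.2289 m/d
Retardation R = 1 + ρ_b·K_d/n = 1 + 1.90×1.9/0.12 = 31.08
Contaminant velocity v_c = v/R = 0.2289/31.08 = 0.007363 m/d
L = 1.97 km = 1970 m
t = L/v_c = 1970/0.007363 = 267600 d
   = 267600/365 = 733 yr

733 years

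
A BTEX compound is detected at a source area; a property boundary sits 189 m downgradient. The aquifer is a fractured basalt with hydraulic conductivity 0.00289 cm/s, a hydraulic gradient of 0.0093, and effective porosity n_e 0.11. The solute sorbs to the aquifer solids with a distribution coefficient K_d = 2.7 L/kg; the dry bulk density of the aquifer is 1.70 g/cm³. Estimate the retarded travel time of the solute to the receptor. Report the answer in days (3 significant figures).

K = 0.00289 cm/s × 864 = 2.497 m/d
Specific discharge q = 2.497 × 0.0093 = 0.02322 m/d
v = Ki/n = 2.497·0.0093/0.11 = 0.2111 m/d
Retardation R = 1 + ρ_b·K_d/n = 1 + 1.70×2.7/0.11 = 42.73
Contaminant velocity v_c = v/R = 0.2111/42.73 = 0.004941 m/d
t = L/v_c = 189/0.004941 = 38250 d

38300 days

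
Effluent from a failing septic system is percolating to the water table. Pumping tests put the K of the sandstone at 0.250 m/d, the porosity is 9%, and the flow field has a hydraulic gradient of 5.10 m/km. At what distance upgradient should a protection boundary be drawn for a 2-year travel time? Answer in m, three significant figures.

10.3 m

Specific discharge q = 0.250 × 0.0051 = 0.001275 m/d
v_s = q/n_e = 0.001275/0.09 = 0.01417 m/d
T = 2 yr × 365 = 730 d
L = v × T = 0.01417 × 730 = 10.34 m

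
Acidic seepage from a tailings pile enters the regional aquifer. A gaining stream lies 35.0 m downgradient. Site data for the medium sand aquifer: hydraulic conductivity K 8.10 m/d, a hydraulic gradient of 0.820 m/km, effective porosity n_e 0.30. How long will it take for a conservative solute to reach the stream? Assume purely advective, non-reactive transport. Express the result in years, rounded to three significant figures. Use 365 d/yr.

4.33 years

Darcy flux q = K·i = 8.10 × 8.2e-4 = 0.006642 m/d
v_s = q/n_e = 0.006642/0.30 = 0.02214 m/d
t = L / v = 35.0 / 0.02214 = 1581 d
   = 1581 / 365 = 4.33 yr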